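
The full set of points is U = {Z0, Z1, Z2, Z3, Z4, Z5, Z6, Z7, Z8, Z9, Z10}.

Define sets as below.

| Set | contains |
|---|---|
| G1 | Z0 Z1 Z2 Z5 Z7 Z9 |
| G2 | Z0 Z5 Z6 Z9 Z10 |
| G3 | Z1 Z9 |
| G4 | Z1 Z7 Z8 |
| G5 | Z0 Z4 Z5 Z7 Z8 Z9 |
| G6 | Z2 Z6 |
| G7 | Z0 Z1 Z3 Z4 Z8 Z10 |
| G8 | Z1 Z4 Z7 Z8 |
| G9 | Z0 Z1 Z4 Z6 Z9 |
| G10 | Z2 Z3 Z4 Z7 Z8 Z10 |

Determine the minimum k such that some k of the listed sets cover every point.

3

G2 and G3 and G10 together: G2 ∪ G3 ∪ G10 = {Z0, Z1, Z2, Z3, Z4, Z5, Z6, Z7, Z8, Z9, Z10} — every point is covered.
No 2 of the 10 sets cover everything (all 45 combinations miss at least one point), so 3 is optimal.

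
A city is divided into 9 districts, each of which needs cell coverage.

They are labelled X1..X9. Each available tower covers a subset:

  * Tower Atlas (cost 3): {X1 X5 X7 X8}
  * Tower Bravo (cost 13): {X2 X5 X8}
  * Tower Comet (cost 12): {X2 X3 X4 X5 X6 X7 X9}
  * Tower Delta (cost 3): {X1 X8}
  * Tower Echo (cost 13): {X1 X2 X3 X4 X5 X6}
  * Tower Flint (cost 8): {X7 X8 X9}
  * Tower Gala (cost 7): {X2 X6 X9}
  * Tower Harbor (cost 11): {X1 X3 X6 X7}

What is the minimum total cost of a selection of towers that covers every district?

15

Comet, Delta together cover every district (Comet ∪ Delta = {X1, X2, X3, X4, X5, X6, X7, X8, X9}); total cost 12 + 3 = 15.
The greedy pick Atlas, Gala, Comet costs 22; no covering selection beats 15.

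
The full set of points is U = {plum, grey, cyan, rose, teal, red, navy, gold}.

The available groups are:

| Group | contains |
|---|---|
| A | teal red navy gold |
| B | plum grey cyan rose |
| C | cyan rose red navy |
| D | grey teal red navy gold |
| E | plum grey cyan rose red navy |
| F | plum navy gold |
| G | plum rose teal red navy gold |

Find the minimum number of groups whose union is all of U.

B and D together: B ∪ D = {plum, grey, cyan, rose, teal, red, navy, gold} — every point is covered.
No single group has all 8 points (the largest, E, has 6), so 2 is optimal.

2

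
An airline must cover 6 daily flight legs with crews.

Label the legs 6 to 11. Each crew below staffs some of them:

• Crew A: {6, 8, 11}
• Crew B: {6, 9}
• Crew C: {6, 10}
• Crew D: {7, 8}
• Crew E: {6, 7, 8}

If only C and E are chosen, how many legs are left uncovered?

Union of C, E = {6, 7, 8, 10}.
Not covered: 9, 11 — 2 legs.

2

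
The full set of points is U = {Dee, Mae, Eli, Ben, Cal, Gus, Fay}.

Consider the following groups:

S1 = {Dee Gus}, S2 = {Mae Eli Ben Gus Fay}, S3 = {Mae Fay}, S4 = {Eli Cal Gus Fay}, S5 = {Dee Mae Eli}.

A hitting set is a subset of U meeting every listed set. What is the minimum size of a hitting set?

2

Take H = {Mae, Gus}. Each listed group contains at least one of these, so H is a hitting set of size 2.
The groups S1, S3 are pairwise disjoint, so any hitting set needs a separate point for each — at least 2. Hence 2 is optimal.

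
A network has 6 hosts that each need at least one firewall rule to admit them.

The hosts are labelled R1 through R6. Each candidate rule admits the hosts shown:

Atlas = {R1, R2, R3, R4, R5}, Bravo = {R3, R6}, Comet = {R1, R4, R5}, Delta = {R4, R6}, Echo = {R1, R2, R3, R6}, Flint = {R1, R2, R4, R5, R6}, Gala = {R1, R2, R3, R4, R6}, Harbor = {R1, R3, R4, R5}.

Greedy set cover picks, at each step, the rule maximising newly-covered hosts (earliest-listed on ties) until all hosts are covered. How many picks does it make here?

2

Greedy: pick Atlas (covers 5 new) → pick Bravo (covers 1 new). Total picks: 2.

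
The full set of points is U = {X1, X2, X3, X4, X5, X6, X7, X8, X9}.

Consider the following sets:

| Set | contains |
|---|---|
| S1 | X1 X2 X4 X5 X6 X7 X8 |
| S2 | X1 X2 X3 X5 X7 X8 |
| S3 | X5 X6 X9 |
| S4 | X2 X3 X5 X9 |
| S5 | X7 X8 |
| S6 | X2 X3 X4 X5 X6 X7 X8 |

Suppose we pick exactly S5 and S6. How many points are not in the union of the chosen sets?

Union of S5, S6 = {X2, X3, X4, X5, X6, X7, X8}.
Not covered: X1, X9 — 2 points.

2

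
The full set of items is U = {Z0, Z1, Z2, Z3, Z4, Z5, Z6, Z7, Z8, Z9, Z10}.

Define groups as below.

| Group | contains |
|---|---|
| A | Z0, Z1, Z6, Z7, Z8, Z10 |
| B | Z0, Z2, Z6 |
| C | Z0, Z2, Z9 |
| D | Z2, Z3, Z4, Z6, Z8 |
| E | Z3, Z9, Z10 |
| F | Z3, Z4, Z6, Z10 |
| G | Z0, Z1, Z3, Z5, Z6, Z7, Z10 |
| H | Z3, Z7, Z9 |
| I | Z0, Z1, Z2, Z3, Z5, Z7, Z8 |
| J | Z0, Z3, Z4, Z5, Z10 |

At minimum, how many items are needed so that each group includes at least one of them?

2

Take T = {Z0, Z3}. Each listed group contains at least one of these, so T is a hitting set of size 2.
The groups C, F are pairwise disjoint, so any hitting set needs a separate item for each — at least 2. Hence 2 is optimal.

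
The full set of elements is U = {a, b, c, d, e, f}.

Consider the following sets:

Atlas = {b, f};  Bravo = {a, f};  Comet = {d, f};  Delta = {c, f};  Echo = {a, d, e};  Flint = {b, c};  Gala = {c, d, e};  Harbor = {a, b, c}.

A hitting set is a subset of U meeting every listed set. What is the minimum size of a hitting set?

Take H = {b, d, f}. Each listed set contains at least one of these, so H is a hitting set of size 3.
No choice of 2 elements meets every set, so 3 is the minimum.

3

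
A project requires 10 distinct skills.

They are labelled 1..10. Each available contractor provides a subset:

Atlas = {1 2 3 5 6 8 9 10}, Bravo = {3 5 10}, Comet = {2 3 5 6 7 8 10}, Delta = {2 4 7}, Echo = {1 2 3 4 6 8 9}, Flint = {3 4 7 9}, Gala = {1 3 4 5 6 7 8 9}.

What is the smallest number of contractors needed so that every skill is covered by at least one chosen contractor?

Take {Atlas, Flint}. Their union is {1, 2, 3, 4, 5, 6, 7, 8, 9, 10}, which is all 10 skills.
No single contractor has all 10 skills (the largest, Atlas, has 8), so 2 is optimal.

2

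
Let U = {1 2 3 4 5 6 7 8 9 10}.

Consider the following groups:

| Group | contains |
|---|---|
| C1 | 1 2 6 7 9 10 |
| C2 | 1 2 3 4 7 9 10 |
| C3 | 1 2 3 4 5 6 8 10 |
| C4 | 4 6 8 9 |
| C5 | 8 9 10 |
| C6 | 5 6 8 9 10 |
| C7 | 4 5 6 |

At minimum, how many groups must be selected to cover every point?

Take {C2, C3}. Their union is {1, 2, 3, 4, 5, 6, 7, 8, 9, 10}, which is all 10 points.
No single group has all 10 points (the largest, C3, has 8), so 2 is optimal.

2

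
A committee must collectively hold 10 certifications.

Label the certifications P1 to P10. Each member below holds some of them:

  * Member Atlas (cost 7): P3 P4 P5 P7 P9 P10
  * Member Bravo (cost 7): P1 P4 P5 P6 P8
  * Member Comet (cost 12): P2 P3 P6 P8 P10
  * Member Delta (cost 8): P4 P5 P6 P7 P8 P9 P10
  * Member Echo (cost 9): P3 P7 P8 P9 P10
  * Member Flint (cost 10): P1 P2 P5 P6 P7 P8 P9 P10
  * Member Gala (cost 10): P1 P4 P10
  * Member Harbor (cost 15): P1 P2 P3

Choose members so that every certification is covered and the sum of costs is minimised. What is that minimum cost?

17

Atlas, Flint together cover every certification (Atlas ∪ Flint = {P1, P2, P3, P4, P5, P6, P7, P8, P9, P10}); total cost 7 + 10 = 17.
The greedy pick Delta, Flint, Atlas costs 25; no covering selection beats 17.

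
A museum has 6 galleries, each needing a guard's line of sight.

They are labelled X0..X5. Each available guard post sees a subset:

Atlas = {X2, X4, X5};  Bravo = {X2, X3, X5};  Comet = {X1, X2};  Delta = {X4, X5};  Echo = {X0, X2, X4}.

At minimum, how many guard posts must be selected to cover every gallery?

3

Bravo and Comet and Echo together: Bravo ∪ Comet ∪ Echo = {X0, X1, X2, X3, X4, X5} — every gallery is covered.
Only Echo contains X0, so Echo is forced; the remaining 3 galleries need at least 2 more guard posts (each remaining guard post adds at most 2) — so at least 3 guard posts are needed, and 3 is optimal.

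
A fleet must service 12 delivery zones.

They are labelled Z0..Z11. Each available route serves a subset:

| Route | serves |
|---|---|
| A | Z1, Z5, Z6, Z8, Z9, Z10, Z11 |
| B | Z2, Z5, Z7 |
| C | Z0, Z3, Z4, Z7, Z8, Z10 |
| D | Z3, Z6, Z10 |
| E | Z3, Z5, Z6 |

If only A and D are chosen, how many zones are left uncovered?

Union of A, D = {Z1, Z3, Z5, Z6, Z8, Z9, Z10, Z11}.
Not covered: Z0, Z2, Z4, Z7 — 4 zones.

4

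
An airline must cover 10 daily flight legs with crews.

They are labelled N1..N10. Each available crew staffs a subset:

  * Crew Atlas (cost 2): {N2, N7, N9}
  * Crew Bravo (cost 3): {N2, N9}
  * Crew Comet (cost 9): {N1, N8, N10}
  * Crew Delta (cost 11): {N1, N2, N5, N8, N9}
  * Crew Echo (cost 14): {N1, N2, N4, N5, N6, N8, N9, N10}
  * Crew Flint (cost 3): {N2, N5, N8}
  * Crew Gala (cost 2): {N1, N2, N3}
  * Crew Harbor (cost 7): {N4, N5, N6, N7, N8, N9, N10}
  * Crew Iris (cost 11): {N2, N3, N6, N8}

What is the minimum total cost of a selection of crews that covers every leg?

9

Gala, Harbor together cover every leg (Gala ∪ Harbor = {N1, N2, N3, N4, N5, N6, N7, N8, N9, N10}); total cost 2 + 7 = 9.
The greedy pick Atlas, Gala, Harbor costs 11; no covering selection beats 9.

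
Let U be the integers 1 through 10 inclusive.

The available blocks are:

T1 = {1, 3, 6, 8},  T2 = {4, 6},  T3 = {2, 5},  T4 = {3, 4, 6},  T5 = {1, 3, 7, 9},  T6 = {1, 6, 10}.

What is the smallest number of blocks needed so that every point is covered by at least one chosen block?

5

T1, T3, T4, T5, and T6 cover everything between them: the union {1, 2, 3, 4, 5, 6, 7, 8, 9, 10} is all of U.
No 4 of the 6 blocks cover everything (all 15 combinations miss at least one point), so 5 is optimal.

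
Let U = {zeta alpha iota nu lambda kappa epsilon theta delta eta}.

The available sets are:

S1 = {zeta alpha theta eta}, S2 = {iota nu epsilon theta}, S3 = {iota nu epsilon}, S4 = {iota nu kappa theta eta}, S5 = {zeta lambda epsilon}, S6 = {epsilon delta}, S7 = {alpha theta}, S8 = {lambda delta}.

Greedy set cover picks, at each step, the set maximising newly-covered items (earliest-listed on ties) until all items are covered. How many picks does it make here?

4

Greedy: pick S4 (covers 5 new) → pick S5 (covers 3 new) → pick S1 (covers 1 new) → pick S6 (covers 1 new). Total picks: 4.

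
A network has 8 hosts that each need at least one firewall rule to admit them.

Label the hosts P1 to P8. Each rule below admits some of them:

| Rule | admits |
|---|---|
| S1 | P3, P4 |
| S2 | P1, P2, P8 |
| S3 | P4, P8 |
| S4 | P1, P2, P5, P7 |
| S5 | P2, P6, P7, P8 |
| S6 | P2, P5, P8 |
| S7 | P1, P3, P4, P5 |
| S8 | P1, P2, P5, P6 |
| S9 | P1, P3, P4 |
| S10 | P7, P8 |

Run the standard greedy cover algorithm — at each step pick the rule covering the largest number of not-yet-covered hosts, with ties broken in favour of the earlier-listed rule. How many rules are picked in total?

Greedy: pick S4 (covers 4 new) → pick S1 (covers 2 new) → pick S5 (covers 2 new). Total picks: 3.
(The true minimum cover uses only 2 rules, so greedy is not optimal here.)

3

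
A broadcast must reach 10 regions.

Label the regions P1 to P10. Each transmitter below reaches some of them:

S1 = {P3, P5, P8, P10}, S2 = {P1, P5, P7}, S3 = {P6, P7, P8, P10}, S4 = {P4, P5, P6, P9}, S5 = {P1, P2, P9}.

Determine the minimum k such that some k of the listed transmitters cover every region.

4

Take {S1, S2, S4, S5}. Their union is {P1, P2, P3, P4, P5, P6, P7, P8, P9, P10}, which is all 10 regions.
No 3 of the 5 transmitters cover everything (all 10 combinations miss at least one region), so 4 is optimal.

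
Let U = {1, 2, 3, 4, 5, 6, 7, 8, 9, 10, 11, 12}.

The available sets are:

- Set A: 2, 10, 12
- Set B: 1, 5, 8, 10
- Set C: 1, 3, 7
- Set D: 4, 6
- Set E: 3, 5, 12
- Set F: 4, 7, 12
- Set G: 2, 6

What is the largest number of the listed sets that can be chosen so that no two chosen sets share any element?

3

B, F, G are pairwise disjoint (B={1,5,8,10}; F={4,7,12}; G={2,6}).
Every remaining set overlaps one of these, and no 4 of the listed sets are pairwise disjoint, so 3 is the maximum.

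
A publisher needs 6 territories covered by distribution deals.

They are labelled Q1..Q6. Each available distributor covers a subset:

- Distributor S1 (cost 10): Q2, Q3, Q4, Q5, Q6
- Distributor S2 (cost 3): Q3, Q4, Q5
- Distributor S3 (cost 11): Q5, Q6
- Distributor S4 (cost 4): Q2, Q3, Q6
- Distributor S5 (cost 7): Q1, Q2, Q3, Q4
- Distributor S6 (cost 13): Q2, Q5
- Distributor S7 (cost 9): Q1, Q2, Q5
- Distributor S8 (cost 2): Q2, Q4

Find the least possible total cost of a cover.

S2, S4, S5 together cover every territory (S2 ∪ S4 ∪ S5 = {Q1, Q2, Q3, Q4, Q5, Q6}); total cost 3 + 4 + 7 = 14.
No covering selection has total cost below 14.

14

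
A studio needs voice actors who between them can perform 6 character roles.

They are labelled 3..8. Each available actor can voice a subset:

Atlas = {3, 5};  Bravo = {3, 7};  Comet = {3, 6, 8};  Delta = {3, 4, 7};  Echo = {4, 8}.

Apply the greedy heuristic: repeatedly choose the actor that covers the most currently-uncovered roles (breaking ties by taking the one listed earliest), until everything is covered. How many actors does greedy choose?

Greedy: pick Comet (covers 3 new) → pick Delta (covers 2 new) → pick Atlas (covers 1 new). Total picks: 3.

3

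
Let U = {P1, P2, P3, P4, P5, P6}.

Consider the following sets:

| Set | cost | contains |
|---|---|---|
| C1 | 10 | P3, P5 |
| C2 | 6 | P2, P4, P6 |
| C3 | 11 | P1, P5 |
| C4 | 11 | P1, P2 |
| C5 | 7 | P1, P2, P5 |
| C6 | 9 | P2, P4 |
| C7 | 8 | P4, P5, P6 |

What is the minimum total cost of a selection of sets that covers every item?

23

C1, C2, C5 together cover every item (C1 ∪ C2 ∪ C5 = {P1, P2, P3, P4, P5, P6}); total cost 10 + 6 + 7 = 23.
No covering selection has total cost below 23.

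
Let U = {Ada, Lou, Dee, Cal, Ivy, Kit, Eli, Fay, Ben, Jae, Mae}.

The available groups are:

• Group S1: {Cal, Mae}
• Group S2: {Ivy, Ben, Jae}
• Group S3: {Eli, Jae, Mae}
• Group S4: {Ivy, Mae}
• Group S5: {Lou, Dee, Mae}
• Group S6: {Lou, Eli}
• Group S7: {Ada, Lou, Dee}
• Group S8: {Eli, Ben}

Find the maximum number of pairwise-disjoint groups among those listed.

3

S1, S2, S7 are pairwise disjoint (S1={Cal,Mae}; S2={Ivy,Ben,Jae}; S7={Ada,Lou,Dee}).
Every remaining group overlaps one of these, and no 4 of the listed groups are pairwise disjoint, so 3 is the maximum.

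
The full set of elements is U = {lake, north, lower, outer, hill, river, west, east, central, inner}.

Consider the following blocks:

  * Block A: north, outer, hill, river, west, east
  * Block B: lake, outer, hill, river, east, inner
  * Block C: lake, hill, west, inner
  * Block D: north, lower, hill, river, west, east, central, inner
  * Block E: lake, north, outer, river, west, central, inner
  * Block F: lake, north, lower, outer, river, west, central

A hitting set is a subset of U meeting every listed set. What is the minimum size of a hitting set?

2

The 2 elements {hill, west} hit every block.
No single element lies in every block, so at least 2 are needed and 2 is optimal.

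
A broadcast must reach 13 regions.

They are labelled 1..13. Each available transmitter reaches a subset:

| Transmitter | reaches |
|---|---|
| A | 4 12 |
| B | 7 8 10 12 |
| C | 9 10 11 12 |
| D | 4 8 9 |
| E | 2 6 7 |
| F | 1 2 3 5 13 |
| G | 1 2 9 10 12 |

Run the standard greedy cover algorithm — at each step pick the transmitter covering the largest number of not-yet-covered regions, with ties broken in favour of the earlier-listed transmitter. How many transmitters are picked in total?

5

Greedy: pick F (covers 5 new) → pick B (covers 4 new) → pick C (covers 2 new) → pick A (covers 1 new) → pick E (covers 1 new). Total picks: 5.
(The true minimum cover uses only 4 transmitters, so greedy is not optimal here.)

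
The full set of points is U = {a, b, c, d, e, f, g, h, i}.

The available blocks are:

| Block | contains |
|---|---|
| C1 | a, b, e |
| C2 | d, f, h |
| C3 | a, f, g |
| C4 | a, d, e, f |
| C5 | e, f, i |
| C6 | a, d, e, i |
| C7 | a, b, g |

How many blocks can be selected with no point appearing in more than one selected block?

C5, C7 are pairwise disjoint (C5={e,f,i}; C7={a,b,g}).
Every remaining block overlaps one of these, and no 3 of the listed blocks are pairwise disjoint, so 2 is the maximum.

2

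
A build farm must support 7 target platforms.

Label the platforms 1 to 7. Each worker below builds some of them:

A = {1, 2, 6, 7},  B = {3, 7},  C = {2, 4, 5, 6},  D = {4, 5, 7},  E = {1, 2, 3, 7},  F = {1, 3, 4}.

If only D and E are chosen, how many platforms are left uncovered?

Union of D, E = {1, 2, 3, 4, 5, 7}.
Not covered: 6 — 1 platform.

1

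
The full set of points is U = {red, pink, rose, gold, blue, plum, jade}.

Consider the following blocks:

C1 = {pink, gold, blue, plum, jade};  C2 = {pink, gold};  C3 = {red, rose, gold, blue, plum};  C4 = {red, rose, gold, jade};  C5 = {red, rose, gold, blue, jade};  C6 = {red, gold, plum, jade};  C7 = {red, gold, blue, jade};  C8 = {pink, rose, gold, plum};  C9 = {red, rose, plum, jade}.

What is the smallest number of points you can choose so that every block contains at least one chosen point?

2

The 2 points {red, pink} hit every block.
The blocks C2, C9 are pairwise disjoint, so any hitting set needs a separate point for each — at least 2. Hence 2 is optimal.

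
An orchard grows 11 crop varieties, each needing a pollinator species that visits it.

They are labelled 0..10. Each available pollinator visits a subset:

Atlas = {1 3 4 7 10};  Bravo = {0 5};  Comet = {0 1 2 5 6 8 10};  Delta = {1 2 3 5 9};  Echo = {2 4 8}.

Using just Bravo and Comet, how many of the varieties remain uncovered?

4

Union of Bravo, Comet = {0, 1, 2, 5, 6, 8, 10}.
Not covered: 3, 4, 7, 9 — 4 varieties.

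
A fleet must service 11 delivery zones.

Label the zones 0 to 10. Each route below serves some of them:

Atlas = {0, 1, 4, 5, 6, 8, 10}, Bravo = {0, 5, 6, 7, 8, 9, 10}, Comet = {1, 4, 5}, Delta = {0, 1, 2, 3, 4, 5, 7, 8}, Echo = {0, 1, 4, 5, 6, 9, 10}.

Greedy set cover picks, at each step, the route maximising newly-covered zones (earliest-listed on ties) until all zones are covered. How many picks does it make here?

Greedy: pick Delta (covers 8 new) → pick Bravo (covers 3 new). Total picks: 2.

2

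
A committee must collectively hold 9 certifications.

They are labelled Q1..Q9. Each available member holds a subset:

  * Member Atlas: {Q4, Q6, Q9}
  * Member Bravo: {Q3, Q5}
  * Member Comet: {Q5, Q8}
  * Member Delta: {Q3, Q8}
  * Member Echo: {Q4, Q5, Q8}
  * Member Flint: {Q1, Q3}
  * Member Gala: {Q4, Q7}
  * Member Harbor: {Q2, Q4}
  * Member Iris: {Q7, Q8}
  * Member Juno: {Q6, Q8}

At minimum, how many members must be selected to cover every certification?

Take {Atlas, Comet, Flint, Gala, Harbor}. Their union is {Q1, Q2, Q3, Q4, Q5, Q6, Q7, Q8, Q9}, which is all 9 certifications.
Only Harbor contains Q2, so Harbor is forced; the remaining 7 certifications need at least 4 more members (each remaining member adds at most 2) — so at least 5 members are needed, and 5 is optimal.

5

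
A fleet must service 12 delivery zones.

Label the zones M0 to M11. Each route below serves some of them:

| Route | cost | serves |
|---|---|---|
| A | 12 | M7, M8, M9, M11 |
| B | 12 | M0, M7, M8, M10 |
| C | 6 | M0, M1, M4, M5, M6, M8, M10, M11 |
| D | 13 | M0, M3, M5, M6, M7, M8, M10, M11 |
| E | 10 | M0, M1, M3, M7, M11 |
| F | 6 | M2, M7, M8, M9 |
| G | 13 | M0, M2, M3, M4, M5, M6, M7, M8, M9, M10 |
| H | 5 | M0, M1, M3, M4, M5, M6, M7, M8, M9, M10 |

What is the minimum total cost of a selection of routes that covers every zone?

C, F, H together cover every zone (C ∪ F ∪ H = {M0, M1, M2, M3, M4, M5, M6, M7, M8, M9, M10, M11}); total cost 6 + 6 + 5 = 17.
No covering selection has total cost below 17.

17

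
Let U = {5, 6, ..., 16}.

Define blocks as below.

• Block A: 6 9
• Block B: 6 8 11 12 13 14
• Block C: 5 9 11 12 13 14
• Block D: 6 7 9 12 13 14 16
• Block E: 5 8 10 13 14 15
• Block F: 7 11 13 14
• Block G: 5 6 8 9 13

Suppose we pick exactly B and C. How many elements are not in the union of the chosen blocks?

Union of B, C = {5, 6, 8, 9, 11, 12, 13, 14}.
Not covered: 7, 10, 15, 16 — 4 elements.

4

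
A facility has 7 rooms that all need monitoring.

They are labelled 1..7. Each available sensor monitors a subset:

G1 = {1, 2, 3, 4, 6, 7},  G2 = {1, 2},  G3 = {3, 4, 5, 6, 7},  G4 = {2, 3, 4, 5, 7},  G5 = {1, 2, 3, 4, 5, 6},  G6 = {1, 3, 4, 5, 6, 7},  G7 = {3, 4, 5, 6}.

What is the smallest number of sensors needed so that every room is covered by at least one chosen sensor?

Take {G4, G5}. Their union is {1, 2, 3, 4, 5, 6, 7}, which is all 7 rooms.
No single sensor has all 7 rooms (the largest, G1, has 6), so 2 is optimal.

2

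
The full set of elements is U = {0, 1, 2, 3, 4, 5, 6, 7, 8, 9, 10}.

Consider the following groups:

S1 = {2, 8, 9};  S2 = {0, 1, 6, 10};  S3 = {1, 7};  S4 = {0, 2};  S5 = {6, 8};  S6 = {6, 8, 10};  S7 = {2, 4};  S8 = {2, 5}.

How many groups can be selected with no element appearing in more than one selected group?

S3, S4, S5 are pairwise disjoint (S3={1,7}; S4={0,2}; S5={6,8}).
Every remaining group overlaps one of these, and no 4 of the listed groups are pairwise disjoint, so 3 is the maximum.

3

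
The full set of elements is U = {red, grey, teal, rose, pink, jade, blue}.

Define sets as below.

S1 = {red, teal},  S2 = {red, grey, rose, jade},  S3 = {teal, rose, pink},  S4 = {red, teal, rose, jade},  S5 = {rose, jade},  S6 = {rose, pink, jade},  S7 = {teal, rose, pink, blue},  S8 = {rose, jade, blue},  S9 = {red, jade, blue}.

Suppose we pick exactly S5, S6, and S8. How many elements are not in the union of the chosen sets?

Union of S5, S6, S8 = {rose, pink, jade, blue}.
Not covered: red, grey, teal — 3 elements.

3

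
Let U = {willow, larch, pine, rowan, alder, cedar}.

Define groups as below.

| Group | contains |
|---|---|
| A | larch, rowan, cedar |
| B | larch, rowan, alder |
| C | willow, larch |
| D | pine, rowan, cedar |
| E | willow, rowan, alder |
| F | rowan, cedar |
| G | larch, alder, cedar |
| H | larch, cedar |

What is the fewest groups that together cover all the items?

B and C and D together: B ∪ C ∪ D = {willow, larch, pine, rowan, alder, cedar} — every item is covered.
Only D contains pine, so D is forced; the remaining 3 items need at least 2 more groups (each remaining group adds at most 2) — so at least 3 groups are needed, and 3 is optimal.

3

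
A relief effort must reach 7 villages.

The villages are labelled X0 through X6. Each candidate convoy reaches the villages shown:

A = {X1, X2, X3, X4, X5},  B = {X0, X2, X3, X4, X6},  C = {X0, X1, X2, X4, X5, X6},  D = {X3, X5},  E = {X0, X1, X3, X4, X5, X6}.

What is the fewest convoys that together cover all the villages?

B and C together: B ∪ C = {X0, X1, X2, X3, X4, X5, X6} — every village is covered.
No single convoy has all 7 villages (the largest, C, has 6), so 2 is optimal.

2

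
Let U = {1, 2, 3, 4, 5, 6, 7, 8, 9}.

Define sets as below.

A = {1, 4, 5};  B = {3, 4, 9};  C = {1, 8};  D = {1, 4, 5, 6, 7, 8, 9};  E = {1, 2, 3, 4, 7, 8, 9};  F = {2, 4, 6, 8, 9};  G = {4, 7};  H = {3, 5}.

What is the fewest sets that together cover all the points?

D and E together: D ∪ E = {1, 2, 3, 4, 5, 6, 7, 8, 9} — every point is covered.
No single set has all 9 points (the largest, D, has 7), so 2 is optimal.

2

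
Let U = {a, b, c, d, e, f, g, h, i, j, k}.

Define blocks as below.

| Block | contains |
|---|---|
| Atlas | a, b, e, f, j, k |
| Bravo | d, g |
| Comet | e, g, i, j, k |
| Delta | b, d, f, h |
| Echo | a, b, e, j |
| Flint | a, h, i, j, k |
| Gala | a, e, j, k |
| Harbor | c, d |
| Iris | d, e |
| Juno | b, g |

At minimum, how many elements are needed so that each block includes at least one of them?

3

T = {b, d, j} meets every block (each contains at least one member of T), and |T| = 3.
The blocks Flint, Iris, Juno are pairwise disjoint, so any hitting set needs a separate element for each — at least 3. Hence 3 is optimal.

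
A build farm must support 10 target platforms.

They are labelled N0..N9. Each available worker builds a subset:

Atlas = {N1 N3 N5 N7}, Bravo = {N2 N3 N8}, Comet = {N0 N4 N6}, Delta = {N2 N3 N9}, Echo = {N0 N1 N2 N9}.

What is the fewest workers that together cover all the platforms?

Take {Atlas, Bravo, Comet, Echo}. Their union is {N0, N1, N2, N3, N4, N5, N6, N7, N8, N9}, which is all 10 platforms.
Only Bravo contains N8, so Bravo is forced; the remaining 7 platforms need at least 3 more workers (each remaining worker adds at most 3) — so at least 4 workers are needed, and 4 is optimal.

4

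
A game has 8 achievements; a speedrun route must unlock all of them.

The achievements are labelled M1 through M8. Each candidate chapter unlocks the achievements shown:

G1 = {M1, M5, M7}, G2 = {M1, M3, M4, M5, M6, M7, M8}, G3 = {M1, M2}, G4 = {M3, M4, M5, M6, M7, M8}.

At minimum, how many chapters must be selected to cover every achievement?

2

Take {G3, G4}. Their union is {M1, M2, M3, M4, M5, M6, M7, M8}, which is all 8 achievements.
No single chapter has all 8 achievements (the largest, G2, has 7), so 2 is optimal.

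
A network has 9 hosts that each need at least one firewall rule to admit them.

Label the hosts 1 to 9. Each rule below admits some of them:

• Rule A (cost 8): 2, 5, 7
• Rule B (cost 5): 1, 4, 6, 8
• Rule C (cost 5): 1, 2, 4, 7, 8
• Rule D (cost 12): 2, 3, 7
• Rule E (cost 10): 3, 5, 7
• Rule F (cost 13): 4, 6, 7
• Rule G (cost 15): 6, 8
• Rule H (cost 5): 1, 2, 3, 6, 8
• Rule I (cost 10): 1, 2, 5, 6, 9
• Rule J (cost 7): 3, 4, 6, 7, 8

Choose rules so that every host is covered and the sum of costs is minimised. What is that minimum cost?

I, J together cover every host (I ∪ J = {1, 2, 3, 4, 5, 6, 7, 8, 9}); total cost 10 + 7 = 17.
The greedy pick C, H, I costs 20; no covering selection beats 17.

17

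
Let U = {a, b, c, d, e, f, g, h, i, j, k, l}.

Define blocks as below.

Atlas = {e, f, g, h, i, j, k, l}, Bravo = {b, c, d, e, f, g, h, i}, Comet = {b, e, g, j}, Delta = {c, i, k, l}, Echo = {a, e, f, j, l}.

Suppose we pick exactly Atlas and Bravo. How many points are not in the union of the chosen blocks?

1

Union of Atlas, Bravo = {b, c, d, e, f, g, h, i, j, k, l}.
Not covered: a — 1 point.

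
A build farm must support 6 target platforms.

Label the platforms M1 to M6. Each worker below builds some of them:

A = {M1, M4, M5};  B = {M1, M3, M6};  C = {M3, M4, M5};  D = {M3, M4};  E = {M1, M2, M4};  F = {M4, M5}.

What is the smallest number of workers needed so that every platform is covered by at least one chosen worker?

3

Take {B, C, E}. Their union is {M1, M2, M3, M4, M5, M6}, which is all 6 platforms.
Only E contains M2, so E is forced; the remaining 3 platforms need at least 2 more workers (each remaining worker adds at most 2) — so at least 3 workers are needed, and 3 is optimal.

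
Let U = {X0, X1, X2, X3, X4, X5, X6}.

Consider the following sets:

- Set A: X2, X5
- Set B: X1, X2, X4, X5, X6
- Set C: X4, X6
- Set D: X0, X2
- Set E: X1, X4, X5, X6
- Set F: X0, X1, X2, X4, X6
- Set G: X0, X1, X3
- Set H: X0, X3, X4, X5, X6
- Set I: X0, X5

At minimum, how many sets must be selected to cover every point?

2

F and H cover everything between them: the union {X0, X1, X2, X3, X4, X5, X6} is all of U.
No single set has all 7 points (the largest, B, has 5), so 2 is optimal.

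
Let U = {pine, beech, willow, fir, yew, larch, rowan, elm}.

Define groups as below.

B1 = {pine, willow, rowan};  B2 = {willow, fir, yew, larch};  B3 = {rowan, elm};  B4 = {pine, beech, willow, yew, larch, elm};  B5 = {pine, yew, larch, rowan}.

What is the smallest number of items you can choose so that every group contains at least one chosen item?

2

H = {willow, rowan} meets every group (each contains at least one member of H), and |H| = 2.
The groups B2, B3 are pairwise disjoint, so any hitting set needs a separate item for each — at least 2. Hence 2 is optimal.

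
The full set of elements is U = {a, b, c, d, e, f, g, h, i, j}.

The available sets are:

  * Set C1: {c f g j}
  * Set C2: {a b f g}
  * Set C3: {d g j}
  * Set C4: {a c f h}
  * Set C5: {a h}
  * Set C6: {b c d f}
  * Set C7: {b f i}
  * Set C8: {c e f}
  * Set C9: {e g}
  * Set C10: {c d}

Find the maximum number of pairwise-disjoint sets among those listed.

C5, C7, C9, C10 are pairwise disjoint (C5={a,h}; C7={b,f,i}; C9={e,g}; C10={c,d}).
Every remaining set overlaps one of these, and no 5 of the listed sets are pairwise disjoint, so 4 is the maximum.

4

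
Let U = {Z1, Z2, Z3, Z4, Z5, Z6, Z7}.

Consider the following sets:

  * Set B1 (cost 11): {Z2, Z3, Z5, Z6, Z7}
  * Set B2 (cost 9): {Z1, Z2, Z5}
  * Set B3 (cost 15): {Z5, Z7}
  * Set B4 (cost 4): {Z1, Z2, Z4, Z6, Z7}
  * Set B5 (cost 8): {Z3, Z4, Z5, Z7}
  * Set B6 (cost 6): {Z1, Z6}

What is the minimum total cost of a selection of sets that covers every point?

12

B4, B5 together cover every point (B4 ∪ B5 = {Z1, Z2, Z3, Z4, Z5, Z6, Z7}); total cost 4 + 8 = 12.
No covering selection has total cost below 12.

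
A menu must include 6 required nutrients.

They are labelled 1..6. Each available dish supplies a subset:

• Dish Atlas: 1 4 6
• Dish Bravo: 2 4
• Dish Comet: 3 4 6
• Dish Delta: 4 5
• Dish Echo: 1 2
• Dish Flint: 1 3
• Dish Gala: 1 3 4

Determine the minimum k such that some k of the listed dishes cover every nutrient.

3

Take {Comet, Delta, Echo}. Their union is {1, 2, 3, 4, 5, 6}, which is all 6 nutrients.
Only Delta contains 5, so Delta is forced; the remaining 4 nutrients need at least 2 more dishes (each remaining dish adds at most 2) — so at least 3 dishes are needed, and 3 is optimal.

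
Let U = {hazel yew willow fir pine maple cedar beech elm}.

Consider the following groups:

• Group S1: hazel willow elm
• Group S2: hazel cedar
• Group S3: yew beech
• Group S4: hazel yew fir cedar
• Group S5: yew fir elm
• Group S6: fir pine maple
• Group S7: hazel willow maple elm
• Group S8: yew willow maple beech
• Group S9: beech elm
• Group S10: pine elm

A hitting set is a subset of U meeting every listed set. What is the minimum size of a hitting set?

4

H = {hazel, maple, beech, elm} meets every group (each contains at least one member of H), and |H| = 4.
No choice of 3 points meets every group, so 4 is the minimum.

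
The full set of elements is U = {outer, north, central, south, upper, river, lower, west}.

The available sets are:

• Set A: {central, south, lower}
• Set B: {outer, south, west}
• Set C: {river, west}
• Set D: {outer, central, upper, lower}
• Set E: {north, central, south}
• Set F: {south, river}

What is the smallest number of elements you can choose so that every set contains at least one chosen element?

Take H = {outer, south, west}. Each listed set contains at least one of these, so H is a hitting set of size 3.
No choice of 2 elements meets every set, so 3 is the minimum.

3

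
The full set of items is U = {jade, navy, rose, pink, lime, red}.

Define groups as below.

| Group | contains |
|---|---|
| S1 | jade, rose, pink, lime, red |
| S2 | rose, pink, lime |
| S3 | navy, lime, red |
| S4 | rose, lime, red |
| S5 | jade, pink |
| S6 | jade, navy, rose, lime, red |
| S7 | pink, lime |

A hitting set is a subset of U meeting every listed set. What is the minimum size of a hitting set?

2

The 2 items {jade, lime} hit every group.
The groups S4, S5 are pairwise disjoint, so any hitting set needs a separate item for each — at least 2. Hence 2 is optimal.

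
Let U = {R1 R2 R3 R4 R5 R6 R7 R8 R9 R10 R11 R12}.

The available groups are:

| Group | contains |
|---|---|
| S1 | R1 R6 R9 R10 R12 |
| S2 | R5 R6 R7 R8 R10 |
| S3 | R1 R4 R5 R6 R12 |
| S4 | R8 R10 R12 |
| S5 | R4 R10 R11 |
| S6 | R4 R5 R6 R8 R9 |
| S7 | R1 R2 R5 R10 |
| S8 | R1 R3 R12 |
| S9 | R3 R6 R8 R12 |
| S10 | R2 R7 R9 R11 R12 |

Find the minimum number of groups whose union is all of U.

S2 and S3 and S9 and S10 together: S2 ∪ S3 ∪ S9 ∪ S10 = {R1, R2, R3, R4, R5, R6, R7, R8, R9, R10, R11, R12} — every point is covered.
No 3 of the 10 groups cover everything (all 120 combinations miss at least one point), so 4 is optimal.

4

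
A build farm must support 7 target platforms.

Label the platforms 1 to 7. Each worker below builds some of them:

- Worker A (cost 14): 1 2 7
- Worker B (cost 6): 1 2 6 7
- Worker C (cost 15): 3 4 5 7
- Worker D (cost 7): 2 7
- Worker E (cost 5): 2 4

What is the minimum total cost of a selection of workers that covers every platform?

B, C together cover every platform (B ∪ C = {1, 2, 3, 4, 5, 6, 7}); total cost 6 + 15 = 21.
No covering selection has total cost below 21.

21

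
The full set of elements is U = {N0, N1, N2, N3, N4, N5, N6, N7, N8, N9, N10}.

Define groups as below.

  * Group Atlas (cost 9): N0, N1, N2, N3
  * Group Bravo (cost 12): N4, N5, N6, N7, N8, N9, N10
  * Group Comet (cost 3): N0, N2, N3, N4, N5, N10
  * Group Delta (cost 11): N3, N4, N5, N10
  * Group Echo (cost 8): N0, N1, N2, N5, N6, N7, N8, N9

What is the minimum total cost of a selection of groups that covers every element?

Comet, Echo together cover every element (Comet ∪ Echo = {N0, N1, N2, N3, N4, N5, N6, N7, N8, N9, N10}); total cost 3 + 8 = 11.
No covering selection has total cost below 11.

11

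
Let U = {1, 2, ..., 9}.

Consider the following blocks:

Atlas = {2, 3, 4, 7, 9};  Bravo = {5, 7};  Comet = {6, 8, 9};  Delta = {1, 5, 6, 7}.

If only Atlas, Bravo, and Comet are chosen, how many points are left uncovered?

Union of Atlas, Bravo, Comet = {2, 3, 4, 5, 6, 7, 8, 9}.
Not covered: 1 — 1 point.

1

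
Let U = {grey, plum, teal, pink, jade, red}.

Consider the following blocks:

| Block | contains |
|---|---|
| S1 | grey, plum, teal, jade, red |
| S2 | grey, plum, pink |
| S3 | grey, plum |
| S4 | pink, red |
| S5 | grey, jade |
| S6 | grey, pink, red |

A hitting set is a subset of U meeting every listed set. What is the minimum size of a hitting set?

2

H = {grey, pink} meets every block (each contains at least one member of H), and |H| = 2.
The blocks S4, S5 are pairwise disjoint, so any hitting set needs a separate element for each — at least 2. Hence 2 is optimal.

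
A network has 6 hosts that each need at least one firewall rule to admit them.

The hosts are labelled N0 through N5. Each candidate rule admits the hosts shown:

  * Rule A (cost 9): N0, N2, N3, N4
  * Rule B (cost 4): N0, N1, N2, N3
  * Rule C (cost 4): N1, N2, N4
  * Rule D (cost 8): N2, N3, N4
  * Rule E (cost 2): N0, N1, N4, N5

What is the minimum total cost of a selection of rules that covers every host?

B, E together cover every host (B ∪ E = {N0, N1, N2, N3, N4, N5}); total cost 4 + 2 = 6.
No covering selection has total cost below 6.

6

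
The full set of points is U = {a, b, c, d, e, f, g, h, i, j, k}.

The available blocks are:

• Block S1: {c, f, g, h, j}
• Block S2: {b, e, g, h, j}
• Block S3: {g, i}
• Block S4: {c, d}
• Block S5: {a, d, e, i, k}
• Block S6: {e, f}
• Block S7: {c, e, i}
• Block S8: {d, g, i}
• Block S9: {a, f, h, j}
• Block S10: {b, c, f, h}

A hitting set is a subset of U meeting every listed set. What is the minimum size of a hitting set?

4

Take T = {c, f, h, i}. Each listed block contains at least one of these, so T is a hitting set of size 4.
No choice of 3 points meets every block, so 4 is the minimum.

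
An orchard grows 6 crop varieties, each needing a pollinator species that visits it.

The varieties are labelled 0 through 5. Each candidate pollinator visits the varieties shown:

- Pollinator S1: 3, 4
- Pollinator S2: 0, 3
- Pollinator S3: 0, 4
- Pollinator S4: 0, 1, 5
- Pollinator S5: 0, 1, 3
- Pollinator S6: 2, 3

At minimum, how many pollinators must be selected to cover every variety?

3

Take {S1, S4, S6}. Their union is {0, 1, 2, 3, 4, 5}, which is all 6 varieties.
Only S6 contains 2, so S6 is forced; the remaining 4 varieties need at least 2 more pollinators (each remaining pollinator adds at most 3) — so at least 3 pollinators are needed, and 3 is optimal.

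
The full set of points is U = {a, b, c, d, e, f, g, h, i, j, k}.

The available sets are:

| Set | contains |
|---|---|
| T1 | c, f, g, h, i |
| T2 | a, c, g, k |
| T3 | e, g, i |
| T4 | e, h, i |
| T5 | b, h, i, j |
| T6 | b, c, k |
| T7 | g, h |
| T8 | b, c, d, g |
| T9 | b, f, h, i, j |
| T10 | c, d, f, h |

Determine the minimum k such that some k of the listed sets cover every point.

4

Take {T2, T4, T8, T9}. Their union is {a, b, c, d, e, f, g, h, i, j, k}, which is all 11 points.
No 3 of the 10 sets cover everything (all 120 combinations miss at least one point), so 4 is optimal.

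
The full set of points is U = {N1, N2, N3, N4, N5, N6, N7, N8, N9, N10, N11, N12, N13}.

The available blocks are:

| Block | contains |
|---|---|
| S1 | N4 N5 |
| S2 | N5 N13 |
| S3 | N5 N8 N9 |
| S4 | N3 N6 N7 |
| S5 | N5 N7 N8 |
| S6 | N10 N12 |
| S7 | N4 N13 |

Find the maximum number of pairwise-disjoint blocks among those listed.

S3, S4, S6, S7 are pairwise disjoint (S3={N5,N8,N9}; S4={N3,N6,N7}; S6={N10,N12}; S7={N4,N13}).
Every remaining block overlaps one of these, and no 5 of the listed blocks are pairwise disjoint, so 4 is the maximum.

4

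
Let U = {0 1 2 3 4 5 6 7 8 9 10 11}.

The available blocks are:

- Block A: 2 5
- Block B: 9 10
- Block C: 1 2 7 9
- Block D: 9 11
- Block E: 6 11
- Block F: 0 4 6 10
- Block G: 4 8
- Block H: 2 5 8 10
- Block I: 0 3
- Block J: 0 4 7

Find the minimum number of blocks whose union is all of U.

Take {C, E, H, I, J}. Their union is {0, 1, 2, 3, 4, 5, 6, 7, 8, 9, 10, 11}, which is all 12 elements.
No 4 of the 10 blocks cover everything (all 210 combinations miss at least one element), so 5 is optimal.

5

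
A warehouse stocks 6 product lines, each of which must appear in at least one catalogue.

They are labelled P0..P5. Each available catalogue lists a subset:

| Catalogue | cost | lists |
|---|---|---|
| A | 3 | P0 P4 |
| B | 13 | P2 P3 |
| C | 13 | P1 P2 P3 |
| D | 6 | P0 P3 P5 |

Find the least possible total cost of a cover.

22

A, C, D together cover every product (A ∪ C ∪ D = {P0, P1, P2, P3, P4, P5}); total cost 3 + 13 + 6 = 22.
No covering selection has total cost below 22.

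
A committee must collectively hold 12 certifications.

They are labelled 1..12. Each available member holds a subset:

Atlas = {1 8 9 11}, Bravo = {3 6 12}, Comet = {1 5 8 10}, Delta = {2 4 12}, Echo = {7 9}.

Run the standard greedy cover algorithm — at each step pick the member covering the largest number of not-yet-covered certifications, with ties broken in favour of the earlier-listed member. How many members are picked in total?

5

Greedy: pick Atlas (covers 4 new) → pick Bravo (covers 3 new) → pick Comet (covers 2 new) → pick Delta (covers 2 new) → pick Echo (covers 1 new). Total picks: 5.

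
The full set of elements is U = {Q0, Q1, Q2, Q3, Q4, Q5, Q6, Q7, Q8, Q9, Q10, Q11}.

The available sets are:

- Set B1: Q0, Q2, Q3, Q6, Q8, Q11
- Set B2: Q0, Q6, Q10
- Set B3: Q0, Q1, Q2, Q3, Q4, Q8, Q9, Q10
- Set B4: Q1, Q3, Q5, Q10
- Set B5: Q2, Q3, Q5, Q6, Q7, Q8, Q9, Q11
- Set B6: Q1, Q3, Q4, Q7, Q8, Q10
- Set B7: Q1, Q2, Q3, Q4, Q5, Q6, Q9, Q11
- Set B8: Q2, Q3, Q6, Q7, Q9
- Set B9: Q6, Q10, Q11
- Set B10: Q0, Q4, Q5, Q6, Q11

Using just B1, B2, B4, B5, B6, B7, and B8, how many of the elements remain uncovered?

Union of B1, B2, B4, B5, B6, B7, B8 = {Q0, Q1, Q2, Q3, Q4, Q5, Q6, Q7, Q8, Q9, Q10, Q11} — that's every element, so 0 are uncovered.

0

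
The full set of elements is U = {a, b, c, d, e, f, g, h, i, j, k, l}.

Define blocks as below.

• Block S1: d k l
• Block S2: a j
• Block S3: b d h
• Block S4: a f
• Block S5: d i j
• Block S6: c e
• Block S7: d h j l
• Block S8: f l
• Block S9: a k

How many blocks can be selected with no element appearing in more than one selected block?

S2, S3, S6, S8 are pairwise disjoint (S2={a,j}; S3={b,d,h}; S6={c,e}; S8={f,l}).
Every remaining block overlaps one of these, and no 5 of the listed blocks are pairwise disjoint, so 4 is the maximum.

4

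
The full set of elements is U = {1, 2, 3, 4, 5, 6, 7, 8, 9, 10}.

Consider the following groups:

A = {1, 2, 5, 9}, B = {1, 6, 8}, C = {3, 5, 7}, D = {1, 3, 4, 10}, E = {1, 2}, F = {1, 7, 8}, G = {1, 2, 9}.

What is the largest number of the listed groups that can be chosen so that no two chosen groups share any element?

2

C, G are pairwise disjoint (C={3,5,7}; G={1,2,9}).
Every remaining group overlaps one of these, and no 3 of the listed groups are pairwise disjoint, so 2 is the maximum.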